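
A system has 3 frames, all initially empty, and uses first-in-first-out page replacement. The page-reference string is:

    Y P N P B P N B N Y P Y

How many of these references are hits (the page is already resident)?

6

Y → miss, frames [Y]
P → miss, frames [Y, P]
N → miss, frames [Y, P, N]
P → hit
B → miss, evict Y, frames [P, N, B]
P → hit
N → hit
B → hit
N → hit
Y → miss, evict P, frames [N, B, Y]
P → miss, evict N, frames [B, Y, P]
Y → hit
Hits: 6.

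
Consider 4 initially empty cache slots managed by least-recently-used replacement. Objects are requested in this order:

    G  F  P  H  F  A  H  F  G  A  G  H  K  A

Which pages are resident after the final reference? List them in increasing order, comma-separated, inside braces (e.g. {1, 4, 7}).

G: miss, frames {G}
F: miss, frames {G,F}
P: miss, frames {G,F,P}
H: miss, frames {G,F,P,H}
F: hit
A: miss, evict G, frames {P,H,F,A}
H: hit
F: hit
G: miss, evict P, frames {A,H,F,G}
A: hit
G: hit
H: hit
K: miss, evict F, frames {A,G,H,K}
A: hit

{A, G, H, K}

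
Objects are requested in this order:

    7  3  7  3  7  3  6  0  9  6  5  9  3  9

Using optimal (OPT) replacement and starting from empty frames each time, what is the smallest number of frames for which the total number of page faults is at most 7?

2

f=1: 14 faults
f=2: 7 faults
f=3: 6 faults
f=4: 6 faults
f=5: 6 faults
f=6: 6 faults
Smallest f with faults ≤ 7 is 2.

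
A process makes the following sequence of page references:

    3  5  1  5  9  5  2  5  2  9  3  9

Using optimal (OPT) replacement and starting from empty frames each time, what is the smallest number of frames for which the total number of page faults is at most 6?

f=1: 12 faults
f=2: 7 faults
f=3: 6 faults
f=4: 5 faults
f=5: 5 faults
Smallest f with faults ≤ 6 is 3.

3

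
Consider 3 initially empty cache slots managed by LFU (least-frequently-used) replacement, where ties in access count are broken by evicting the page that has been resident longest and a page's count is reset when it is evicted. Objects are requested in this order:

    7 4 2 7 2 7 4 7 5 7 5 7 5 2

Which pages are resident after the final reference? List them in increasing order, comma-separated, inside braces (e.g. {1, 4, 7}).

7: fault, frames [7]
4: fault, frames [7, 4]
2: fault, frames [7, 4, 2]
7: hit
2: hit
7: hit
4: hit
7: hit
5: fault, evict 4, frames [7, 2, 5]
7: hit
5: hit
7: hit
5: hit
2: hit

{2, 5, 7}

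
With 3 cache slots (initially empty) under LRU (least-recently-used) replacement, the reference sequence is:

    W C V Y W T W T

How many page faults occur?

6

W → miss, frames [W]
C → miss, frames [W, C]
V → miss, frames [W, C, V]
Y → miss, evict W, frames [C, V, Y]
W → miss, evict C, frames [V, Y, W]
T → miss, evict V, frames [Y, W, T]
W → hit
T → hit
Page faults: 6.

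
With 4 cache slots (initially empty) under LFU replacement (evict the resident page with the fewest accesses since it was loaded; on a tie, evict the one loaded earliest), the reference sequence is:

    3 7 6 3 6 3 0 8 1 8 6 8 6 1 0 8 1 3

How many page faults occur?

3: miss, frames (3)
7: miss, frames (3 7)
6: miss, frames (3 7 6)
3: hit
6: hit
3: hit
0: miss, frames (3 7 6 0)
8: miss, evict 7, frames (3 6 0 8)
1: miss, evict 0, frames (3 6 8 1)
8: hit
6: hit
8: hit
6: hit
1: hit
0: miss, evict 1, frames (3 6 8 0)
8: hit
1: miss, evict 0, frames (3 6 8 1)
3: hit
Page faults: 8.

8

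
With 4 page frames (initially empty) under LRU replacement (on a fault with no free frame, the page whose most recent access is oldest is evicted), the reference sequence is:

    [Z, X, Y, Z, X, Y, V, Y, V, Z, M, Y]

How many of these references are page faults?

Z -> fault, frames [Z]
X -> fault, frames [Z, X]
Y -> fault, frames [Z, X, Y]
Z -> hit
X -> hit
Y -> hit
V -> fault, frames [Z, X, Y, V]
Y -> hit
V -> hit
Z -> hit
M -> fault, evict X, frames [Y, V, Z, M]
Y -> hit
Page faults: 5.

5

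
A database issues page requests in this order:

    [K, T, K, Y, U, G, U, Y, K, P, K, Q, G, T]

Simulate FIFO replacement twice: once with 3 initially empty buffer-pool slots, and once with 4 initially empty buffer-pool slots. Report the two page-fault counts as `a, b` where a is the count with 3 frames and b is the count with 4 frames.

3 frames: F F . F F F . . F F . F F F → 10 faults.
4 frames: F F . F F F . . F F . F . F → 9 faults.
9 < 10: adding a frame reduced faults, as is typical.

10, 9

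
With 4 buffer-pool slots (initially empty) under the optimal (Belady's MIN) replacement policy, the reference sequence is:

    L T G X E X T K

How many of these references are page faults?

L -> fault, frames {L}
T -> fault, frames {L,T}
G -> fault, frames {L,T,G}
X -> fault, frames {L,T,G,X}
E -> fault, evict G, frames {L,T,X,E}
X -> hit
T -> hit
K -> fault, evict E, frames {L,T,X,K}
Page faults: 6.

6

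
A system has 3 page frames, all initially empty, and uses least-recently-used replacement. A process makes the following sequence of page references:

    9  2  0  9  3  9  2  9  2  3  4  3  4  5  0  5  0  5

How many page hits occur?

9 → fault, frames (9)
2 → fault, frames (9 2)
0 → fault, frames (9 2 0)
9 → hit
3 → fault, evict 2, frames (0 9 3)
9 → hit
2 → fault, evict 0, frames (3 9 2)
9 → hit
2 → hit
3 → hit
4 → fault, evict 9, frames (2 3 4)
3 → hit
4 → hit
5 → fault, evict 2, frames (3 4 5)
0 → fault, evict 3, frames (4 5 0)
5 → hit
0 → hit
5 → hit
Hits: 10.

10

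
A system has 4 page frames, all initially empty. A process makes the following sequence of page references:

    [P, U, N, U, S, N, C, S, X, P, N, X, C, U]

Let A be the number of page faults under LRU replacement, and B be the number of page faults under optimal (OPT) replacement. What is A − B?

Under LRU: F F F . F . F . F F F . F F → 10 faults.
Under OPT: F F F . F . F . F . . . . F → 7 faults.
A − B = 10 − 7 = 3.

3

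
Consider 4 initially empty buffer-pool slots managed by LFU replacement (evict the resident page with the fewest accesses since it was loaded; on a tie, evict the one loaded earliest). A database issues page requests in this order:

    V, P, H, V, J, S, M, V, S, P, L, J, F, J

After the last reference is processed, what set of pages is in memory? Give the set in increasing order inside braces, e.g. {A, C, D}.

V -> miss, frames (V)
P -> miss, frames (V P)
H -> miss, frames (V P H)
V -> hit
J -> miss, frames (V P H J)
S -> miss, evict P, frames (V H J S)
M -> miss, evict H, frames (V J S M)
V -> hit
S -> hit
P -> miss, evict J, frames (V S M P)
L -> miss, evict M, frames (V S P L)
J -> miss, evict P, frames (V S L J)
F -> miss, evict L, frames (V S J F)
J -> hit

{F, J, S, V}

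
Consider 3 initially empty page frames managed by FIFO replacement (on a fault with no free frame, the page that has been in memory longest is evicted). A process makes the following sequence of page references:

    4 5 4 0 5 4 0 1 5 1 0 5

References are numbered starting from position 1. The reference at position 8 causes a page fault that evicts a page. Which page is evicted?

pos 1: 4 -> fault, frames (4)
pos 2: 5 -> fault, frames (4 5)
pos 3: 4 -> hit
pos 4: 0 -> fault, frames (4 5 0)
pos 5: 5 -> hit
pos 6: 4 -> hit
pos 7: 0 -> hit
pos 8: 1 -> fault, evict 4, frames (5 0 1)
At position 8, page 4 is evicted.

4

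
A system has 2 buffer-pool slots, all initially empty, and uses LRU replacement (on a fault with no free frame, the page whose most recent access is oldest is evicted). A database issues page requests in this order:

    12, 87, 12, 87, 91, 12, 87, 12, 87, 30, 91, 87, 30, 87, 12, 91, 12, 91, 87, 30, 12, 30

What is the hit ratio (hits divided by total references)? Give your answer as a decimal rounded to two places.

12 -> miss, frames (12)
87 -> miss, frames (12 87)
12 -> hit
87 -> hit
91 -> miss, evict 12, frames (87 91)
12 -> miss, evict 87, frames (91 12)
87 -> miss, evict 91, frames (12 87)
12 -> hit
87 -> hit
30 -> miss, evict 12, frames (87 30)
91 -> miss, evict 87, frames (30 91)
87 -> miss, evict 30, frames (91 87)
30 -> miss, evict 91, frames (87 30)
87 -> hit
12 -> miss, evict 30, frames (87 12)
91 -> miss, evict 87, frames (12 91)
12 -> hit
91 -> hit
87 -> miss, evict 12, frames (91 87)
30 -> miss, evict 91, frames (87 30)
12 -> miss, evict 87, frames (30 12)
30 -> hit
Hits: 8 of 22 references → 8/22 = 0.3636.

0.36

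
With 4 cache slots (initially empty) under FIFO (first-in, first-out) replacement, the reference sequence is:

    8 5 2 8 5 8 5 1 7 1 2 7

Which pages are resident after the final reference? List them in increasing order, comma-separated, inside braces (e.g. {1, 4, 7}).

8 -> miss, frames [8]
5 -> miss, frames [8, 5]
2 -> miss, frames [8, 5, 2]
8 -> hit
5 -> hit
8 -> hit
5 -> hit
1 -> miss, frames [8, 5, 2, 1]
7 -> miss, evict 8, frames [5, 2, 1, 7]
1 -> hit
2 -> hit
7 -> hit

{1, 2, 5, 7}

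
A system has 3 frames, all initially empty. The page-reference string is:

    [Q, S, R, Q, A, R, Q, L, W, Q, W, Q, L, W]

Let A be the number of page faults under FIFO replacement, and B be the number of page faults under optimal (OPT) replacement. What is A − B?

1

Under FIFO: F F F . F . F F F . . . . . → 7 faults.
Under OPT: F F F . F . . F F . . . . . → 6 faults.
A − B = 7 − 6 = 1.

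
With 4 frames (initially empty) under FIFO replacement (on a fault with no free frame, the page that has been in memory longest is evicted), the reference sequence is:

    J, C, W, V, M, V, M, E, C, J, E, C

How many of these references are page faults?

J → fault, frames (J)
C → fault, frames (J C)
W → fault, frames (J C W)
V → fault, frames (J C W V)
M → fault, evict J, frames (C W V M)
V → hit
M → hit
E → fault, evict C, frames (W V M E)
C → fault, evict W, frames (V M E C)
J → fault, evict V, frames (M E C J)
E → hit
C → hit
Page faults: 8.

8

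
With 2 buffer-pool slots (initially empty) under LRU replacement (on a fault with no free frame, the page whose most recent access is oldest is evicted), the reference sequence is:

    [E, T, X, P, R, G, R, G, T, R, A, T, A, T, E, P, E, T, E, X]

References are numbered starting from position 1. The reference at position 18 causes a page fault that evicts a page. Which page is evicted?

pos 1: E -> miss, frames (E)
pos 2: T -> miss, frames (E T)
pos 3: X -> miss, evict E, frames (T X)
pos 4: P -> miss, evict T, frames (X P)
pos 5: R -> miss, evict X, frames (P R)
pos 6: G -> miss, evict P, frames (R G)
pos 7: R -> hit
pos 8: G -> hit
pos 9: T -> miss, evict R, frames (G T)
pos 10: R -> miss, evict G, frames (T R)
pos 11: A -> miss, evict T, frames (R A)
pos 12: T -> miss, evict R, frames (A T)
pos 13: A -> hit
pos 14: T -> hit
pos 15: E -> miss, evict A, frames (T E)
pos 16: P -> miss, evict T, frames (E P)
pos 17: E -> hit
pos 18: T -> miss, evict P, frames (E T)
At position 18, page P is evicted.

P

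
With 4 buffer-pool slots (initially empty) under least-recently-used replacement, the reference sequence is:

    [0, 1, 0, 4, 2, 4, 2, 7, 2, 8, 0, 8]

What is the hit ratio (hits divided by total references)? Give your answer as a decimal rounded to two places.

0.42

0 → miss, frames [0]
1 → miss, frames [0, 1]
0 → hit
4 → miss, frames [1, 0, 4]
2 → miss, frames [1, 0, 4, 2]
4 → hit
2 → hit
7 → miss, evict 1, frames [0, 4, 2, 7]
2 → hit
8 → miss, evict 0, frames [4, 7, 2, 8]
0 → miss, evict 4, frames [7, 2, 8, 0]
8 → hit
Hits: 5 of 12 references → 5/12 = 0.4167.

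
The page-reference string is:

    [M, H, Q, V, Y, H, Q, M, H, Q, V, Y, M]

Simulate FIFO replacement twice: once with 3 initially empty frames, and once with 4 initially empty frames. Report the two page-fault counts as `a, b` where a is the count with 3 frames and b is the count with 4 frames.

3 frames: F F F F F F F F . . F F . → 10 faults.
4 frames: F F F F F . . F F F F F F → 11 faults.
11 > 10: adding a frame increased faults — Belady's anomaly.

10, 11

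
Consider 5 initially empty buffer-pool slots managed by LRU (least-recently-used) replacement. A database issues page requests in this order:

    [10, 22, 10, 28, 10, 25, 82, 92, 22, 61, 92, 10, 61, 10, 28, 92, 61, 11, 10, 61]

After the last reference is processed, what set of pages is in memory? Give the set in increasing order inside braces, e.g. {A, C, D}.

{10, 11, 28, 61, 92}

10: miss, frames (10)
22: miss, frames (10 22)
10: hit
28: miss, frames (22 10 28)
10: hit
25: miss, frames (22 28 10 25)
82: miss, frames (22 28 10 25 82)
92: miss, evict 22, frames (28 10 25 82 92)
22: miss, evict 28, frames (10 25 82 92 22)
61: miss, evict 10, frames (25 82 92 22 61)
92: hit
10: miss, evict 25, frames (82 22 61 92 10)
61: hit
10: hit
28: miss, evict 82, frames (22 92 61 10 28)
92: hit
61: hit
11: miss, evict 22, frames (10 28 92 61 11)
10: hit
61: hit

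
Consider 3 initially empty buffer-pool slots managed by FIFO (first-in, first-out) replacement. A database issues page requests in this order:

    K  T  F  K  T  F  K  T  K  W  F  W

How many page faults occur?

K -> miss, frames [K]
T -> miss, frames [K, T]
F -> miss, frames [K, T, F]
K -> hit
T -> hit
F -> hit
K -> hit
T -> hit
K -> hit
W -> miss, evict K, frames [T, F, W]
F -> hit
W -> hit
Page faults: 4.

4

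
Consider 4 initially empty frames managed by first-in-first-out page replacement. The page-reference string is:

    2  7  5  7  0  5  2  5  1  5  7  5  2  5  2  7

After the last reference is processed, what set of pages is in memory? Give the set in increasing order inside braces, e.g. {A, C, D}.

2: miss, frames {2}
7: miss, frames {2,7}
5: miss, frames {2,7,5}
7: hit
0: miss, frames {2,7,5,0}
5: hit
2: hit
5: hit
1: miss, evict 2, frames {7,5,0,1}
5: hit
7: hit
5: hit
2: miss, evict 7, frames {5,0,1,2}
5: hit
2: hit
7: miss, evict 5, frames {0,1,2,7}

{0, 1, 2, 7}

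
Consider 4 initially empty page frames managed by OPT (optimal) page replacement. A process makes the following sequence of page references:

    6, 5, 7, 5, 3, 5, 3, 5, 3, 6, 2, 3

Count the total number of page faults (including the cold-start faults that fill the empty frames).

5

6: fault, frames [6]
5: fault, frames [6, 5]
7: fault, frames [6, 5, 7]
5: hit
3: fault, frames [6, 5, 7, 3]
5: hit
3: hit
5: hit
3: hit
6: hit
2: fault, evict 7, frames [6, 5, 3, 2]
3: hit
Page faults: 5.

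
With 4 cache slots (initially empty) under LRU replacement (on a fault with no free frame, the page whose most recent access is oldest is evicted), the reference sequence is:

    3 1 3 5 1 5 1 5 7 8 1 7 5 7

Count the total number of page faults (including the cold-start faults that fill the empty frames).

3: miss, frames (3)
1: miss, frames (3 1)
3: hit
5: miss, frames (1 3 5)
1: hit
5: hit
1: hit
5: hit
7: miss, frames (3 1 5 7)
8: miss, evict 3, frames (1 5 7 8)
1: hit
7: hit
5: hit
7: hit
Page faults: 5.

5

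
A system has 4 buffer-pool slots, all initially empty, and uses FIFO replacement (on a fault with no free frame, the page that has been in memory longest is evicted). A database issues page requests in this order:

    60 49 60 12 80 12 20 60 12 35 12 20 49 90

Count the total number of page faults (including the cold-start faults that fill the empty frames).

10

60 → fault, frames {60}
49 → fault, frames {60,49}
60 → hit
12 → fault, frames {60,49,12}
80 → fault, frames {60,49,12,80}
12 → hit
20 → fault, evict 60, frames {49,12,80,20}
60 → fault, evict 49, frames {12,80,20,60}
12 → hit
35 → fault, evict 12, frames {80,20,60,35}
12 → fault, evict 80, frames {20,60,35,12}
20 → hit
49 → fault, evict 20, frames {60,35,12,49}
90 → fault, evict 60, frames {35,12,49,90}
Page faults: 10.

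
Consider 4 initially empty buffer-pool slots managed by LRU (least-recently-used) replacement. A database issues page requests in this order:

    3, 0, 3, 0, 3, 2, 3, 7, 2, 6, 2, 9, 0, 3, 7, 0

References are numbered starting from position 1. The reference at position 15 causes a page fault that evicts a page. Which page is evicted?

2

pos 1: 3: miss, frames (3)
pos 2: 0: miss, frames (3 0)
pos 3: 3: hit
pos 4: 0: hit
pos 5: 3: hit
pos 6: 2: miss, frames (0 3 2)
pos 7: 3: hit
pos 8: 7: miss, frames (0 2 3 7)
pos 9: 2: hit
pos 10: 6: miss, evict 0, frames (3 7 2 6)
pos 11: 2: hit
pos 12: 9: miss, evict 3, frames (7 6 2 9)
pos 13: 0: miss, evict 7, frames (6 2 9 0)
pos 14: 3: miss, evict 6, frames (2 9 0 3)
pos 15: 7: miss, evict 2, frames (9 0 3 7)
At position 15, page 2 is evicted.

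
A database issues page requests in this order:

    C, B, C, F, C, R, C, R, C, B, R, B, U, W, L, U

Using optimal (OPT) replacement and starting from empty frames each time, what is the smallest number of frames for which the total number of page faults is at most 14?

2

f=1: 16 faults
f=2: 8 faults
f=3: 7 faults
f=4: 7 faults
f=5: 7 faults
f=6: 7 faults
f=7: 7 faults
Smallest f with faults ≤ 14 is 2.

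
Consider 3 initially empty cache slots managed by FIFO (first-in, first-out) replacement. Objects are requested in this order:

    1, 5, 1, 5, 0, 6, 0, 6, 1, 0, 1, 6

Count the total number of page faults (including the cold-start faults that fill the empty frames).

1 -> miss, frames (1)
5 -> miss, frames (1 5)
1 -> hit
5 -> hit
0 -> miss, frames (1 5 0)
6 -> miss, evict 1, frames (5 0 6)
0 -> hit
6 -> hit
1 -> miss, evict 5, frames (0 6 1)
0 -> hit
1 -> hit
6 -> hit
Page faults: 5.

5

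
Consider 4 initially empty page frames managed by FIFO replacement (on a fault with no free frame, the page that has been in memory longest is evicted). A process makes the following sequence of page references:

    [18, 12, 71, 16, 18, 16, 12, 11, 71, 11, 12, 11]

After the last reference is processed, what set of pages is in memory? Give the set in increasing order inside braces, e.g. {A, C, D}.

18 → miss, frames [18]
12 → miss, frames [18, 12]
71 → miss, frames [18, 12, 71]
16 → miss, frames [18, 12, 71, 16]
18 → hit
16 → hit
12 → hit
11 → miss, evict 18, frames [12, 71, 16, 11]
71 → hit
11 → hit
12 → hit
11 → hit

{11, 12, 16, 71}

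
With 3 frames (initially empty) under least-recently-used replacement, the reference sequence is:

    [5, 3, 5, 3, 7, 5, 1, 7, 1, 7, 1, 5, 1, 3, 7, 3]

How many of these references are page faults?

6

5 -> miss, frames (5)
3 -> miss, frames (5 3)
5 -> hit
3 -> hit
7 -> miss, frames (5 3 7)
5 -> hit
1 -> miss, evict 3, frames (7 5 1)
7 -> hit
1 -> hit
7 -> hit
1 -> hit
5 -> hit
1 -> hit
3 -> miss, evict 7, frames (5 1 3)
7 -> miss, evict 5, frames (1 3 7)
3 -> hit
Page faults: 6.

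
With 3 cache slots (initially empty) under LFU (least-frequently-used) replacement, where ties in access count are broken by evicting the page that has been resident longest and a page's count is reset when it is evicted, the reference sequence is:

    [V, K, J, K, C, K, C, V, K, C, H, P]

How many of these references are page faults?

V → miss, frames (V)
K → miss, frames (V K)
J → miss, frames (V K J)
K → hit
C → miss, evict V, frames (K J C)
K → hit
C → hit
V → miss, evict J, frames (K C V)
K → hit
C → hit
H → miss, evict V, frames (K C H)
P → miss, evict H, frames (K C P)
Page faults: 7.

7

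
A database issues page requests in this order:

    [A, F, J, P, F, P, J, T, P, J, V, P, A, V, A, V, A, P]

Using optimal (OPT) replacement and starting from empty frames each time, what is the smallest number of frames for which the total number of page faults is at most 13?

f=1: 18 faults
f=2: 10 faults
f=3: 7 faults
f=4: 6 faults
f=5: 6 faults
f=6: 6 faults
Smallest f with faults ≤ 13 is 2.

2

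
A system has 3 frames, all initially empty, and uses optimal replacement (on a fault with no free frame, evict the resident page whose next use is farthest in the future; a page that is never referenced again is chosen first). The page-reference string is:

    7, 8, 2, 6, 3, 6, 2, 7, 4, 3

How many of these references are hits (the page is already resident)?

3

7: fault, frames [7]
8: fault, frames [7, 8]
2: fault, frames [7, 8, 2]
6: fault, evict 8, frames [7, 2, 6]
3: fault, evict 7, frames [2, 6, 3]
6: hit
2: hit
7: fault, evict 6, frames [2, 3, 7]
4: fault, evict 7, frames [2, 3, 4]
3: hit
Hits: 3.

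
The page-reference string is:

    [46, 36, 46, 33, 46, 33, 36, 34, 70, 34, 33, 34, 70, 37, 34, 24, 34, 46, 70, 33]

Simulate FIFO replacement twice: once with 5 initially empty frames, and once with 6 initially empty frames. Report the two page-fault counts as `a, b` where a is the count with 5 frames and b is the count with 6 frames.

9, 8

5 frames: F F . F . . . F F . . . . F . F . F . F → 9 faults.
6 frames: F F . F . . . F F . . . . F . F . F . . → 8 faults.
8 < 9: adding a frame reduced faults, as is typical.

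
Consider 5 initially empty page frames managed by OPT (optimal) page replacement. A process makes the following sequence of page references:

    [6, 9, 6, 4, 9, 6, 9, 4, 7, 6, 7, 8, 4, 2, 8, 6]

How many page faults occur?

6 → fault, frames {6}
9 → fault, frames {6,9}
6 → hit
4 → fault, frames {6,9,4}
9 → hit
6 → hit
9 → hit
4 → hit
7 → fault, frames {6,9,4,7}
6 → hit
7 → hit
8 → fault, frames {6,9,4,7,8}
4 → hit
2 → fault, evict 7, frames {6,9,4,8,2}
8 → hit
6 → hit
Page faults: 6.

6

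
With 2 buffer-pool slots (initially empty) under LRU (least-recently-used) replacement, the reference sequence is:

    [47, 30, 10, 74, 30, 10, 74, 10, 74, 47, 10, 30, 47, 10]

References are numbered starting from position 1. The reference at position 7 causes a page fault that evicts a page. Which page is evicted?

30

pos 1: 47 -> miss, frames [47]
pos 2: 30 -> miss, frames [47, 30]
pos 3: 10 -> miss, evict 47, frames [30, 10]
pos 4: 74 -> miss, evict 30, frames [10, 74]
pos 5: 30 -> miss, evict 10, frames [74, 30]
pos 6: 10 -> miss, evict 74, frames [30, 10]
pos 7: 74 -> miss, evict 30, frames [10, 74]
At position 7, page 30 is evicted.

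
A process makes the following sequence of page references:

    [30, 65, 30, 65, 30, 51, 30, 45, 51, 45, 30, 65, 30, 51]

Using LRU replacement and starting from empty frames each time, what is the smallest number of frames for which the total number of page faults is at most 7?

f=1: 14 faults
f=2: 8 faults
f=3: 6 faults
f=4: 4 faults
Smallest f with faults ≤ 7 is 3.

3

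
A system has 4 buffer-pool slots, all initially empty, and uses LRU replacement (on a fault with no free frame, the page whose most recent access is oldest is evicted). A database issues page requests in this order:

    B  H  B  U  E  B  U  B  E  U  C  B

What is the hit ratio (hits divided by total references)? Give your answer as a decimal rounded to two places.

B -> miss, frames (B)
H -> miss, frames (B H)
B -> hit
U -> miss, frames (H B U)
E -> miss, frames (H B U E)
B -> hit
U -> hit
B -> hit
E -> hit
U -> hit
C -> miss, evict H, frames (B E U C)
B -> hit
Hits: 7 of 12 references → 7/12 = 0.5833.

0.58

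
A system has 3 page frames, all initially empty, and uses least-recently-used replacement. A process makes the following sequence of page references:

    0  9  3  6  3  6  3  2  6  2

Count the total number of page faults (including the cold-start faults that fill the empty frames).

0 -> miss, frames [0]
9 -> miss, frames [0, 9]
3 -> miss, frames [0, 9, 3]
6 -> miss, evict 0, frames [9, 3, 6]
3 -> hit
6 -> hit
3 -> hit
2 -> miss, evict 9, frames [6, 3, 2]
6 -> hit
2 -> hit
Page faults: 5.

5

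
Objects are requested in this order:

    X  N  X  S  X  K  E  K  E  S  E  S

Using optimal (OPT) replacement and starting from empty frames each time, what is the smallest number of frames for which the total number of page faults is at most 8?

f=1: 12 faults
f=2: 6 faults
f=3: 5 faults
f=4: 5 faults
f=5: 5 faults
Smallest f with faults ≤ 8 is 2.

2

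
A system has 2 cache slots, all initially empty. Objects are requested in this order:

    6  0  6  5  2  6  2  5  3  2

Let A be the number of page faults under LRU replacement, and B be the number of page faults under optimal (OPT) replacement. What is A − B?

2

Under LRU: F F . F F F . F F F → 8 faults.
Under OPT: F F . F F . . F F . → 6 faults.
A − B = 8 − 6 = 2.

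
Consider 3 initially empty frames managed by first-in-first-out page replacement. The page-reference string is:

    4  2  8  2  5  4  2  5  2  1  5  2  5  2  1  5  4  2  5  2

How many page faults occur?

10

4: fault, frames {4}
2: fault, frames {4,2}
8: fault, frames {4,2,8}
2: hit
5: fault, evict 4, frames {2,8,5}
4: fault, evict 2, frames {8,5,4}
2: fault, evict 8, frames {5,4,2}
5: hit
2: hit
1: fault, evict 5, frames {4,2,1}
5: fault, evict 4, frames {2,1,5}
2: hit
5: hit
2: hit
1: hit
5: hit
4: fault, evict 2, frames {1,5,4}
2: fault, evict 1, frames {5,4,2}
5: hit
2: hit
Page faults: 10.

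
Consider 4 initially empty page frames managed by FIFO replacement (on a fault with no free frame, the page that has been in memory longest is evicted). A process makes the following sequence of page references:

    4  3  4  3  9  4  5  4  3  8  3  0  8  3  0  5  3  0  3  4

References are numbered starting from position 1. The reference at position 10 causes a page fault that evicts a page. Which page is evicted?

4

pos 1: 4 → fault, frames [4]
pos 2: 3 → fault, frames [4, 3]
pos 3: 4 → hit
pos 4: 3 → hit
pos 5: 9 → fault, frames [4, 3, 9]
pos 6: 4 → hit
pos 7: 5 → fault, frames [4, 3, 9, 5]
pos 8: 4 → hit
pos 9: 3 → hit
pos 10: 8 → fault, evict 4, frames [3, 9, 5, 8]
At position 10, page 4 is evicted.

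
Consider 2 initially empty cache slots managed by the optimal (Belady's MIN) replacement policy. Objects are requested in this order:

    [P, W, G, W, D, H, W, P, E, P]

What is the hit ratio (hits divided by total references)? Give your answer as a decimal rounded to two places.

0.30

P → fault, frames (P)
W → fault, frames (P W)
G → fault, evict P, frames (W G)
W → hit
D → fault, evict G, frames (W D)
H → fault, evict D, frames (W H)
W → hit
P → fault, evict H, frames (W P)
E → fault, evict W, frames (P E)
P → hit
Hits: 3 of 10 references → 3/10 = 0.3000.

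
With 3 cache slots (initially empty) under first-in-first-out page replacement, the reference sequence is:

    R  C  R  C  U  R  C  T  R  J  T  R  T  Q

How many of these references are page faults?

R → miss, frames {R}
C → miss, frames {R,C}
R → hit
C → hit
U → miss, frames {R,C,U}
R → hit
C → hit
T → miss, evict R, frames {C,U,T}
R → miss, evict C, frames {U,T,R}
J → miss, evict U, frames {T,R,J}
T → hit
R → hit
T → hit
Q → miss, evict T, frames {R,J,Q}
Page faults: 7.

7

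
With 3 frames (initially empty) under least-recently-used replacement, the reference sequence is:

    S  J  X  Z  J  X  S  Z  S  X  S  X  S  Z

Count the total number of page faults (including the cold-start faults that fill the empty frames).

6

S → fault, frames [S]
J → fault, frames [S, J]
X → fault, frames [S, J, X]
Z → fault, evict S, frames [J, X, Z]
J → hit
X → hit
S → fault, evict Z, frames [J, X, S]
Z → fault, evict J, frames [X, S, Z]
S → hit
X → hit
S → hit
X → hit
S → hit
Z → hit
Page faults: 6.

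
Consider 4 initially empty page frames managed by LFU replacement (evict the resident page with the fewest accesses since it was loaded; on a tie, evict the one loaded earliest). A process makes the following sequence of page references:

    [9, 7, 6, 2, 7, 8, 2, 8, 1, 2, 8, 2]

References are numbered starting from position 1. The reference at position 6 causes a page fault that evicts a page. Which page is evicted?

pos 1: 9 -> miss, frames [9]
pos 2: 7 -> miss, frames [9, 7]
pos 3: 6 -> miss, frames [9, 7, 6]
pos 4: 2 -> miss, frames [9, 7, 6, 2]
pos 5: 7 -> hit
pos 6: 8 -> miss, evict 9, frames [7, 6, 2, 8]
At position 6, page 9 is evicted.

9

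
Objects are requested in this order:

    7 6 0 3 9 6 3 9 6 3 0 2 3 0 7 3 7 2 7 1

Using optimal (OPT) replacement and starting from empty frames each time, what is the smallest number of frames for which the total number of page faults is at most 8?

4

f=1: 20 faults
f=2: 13 faults
f=3: 9 faults
f=4: 8 faults
f=5: 7 faults
f=6: 7 faults
f=7: 7 faults
Smallest f with faults ≤ 8 is 4.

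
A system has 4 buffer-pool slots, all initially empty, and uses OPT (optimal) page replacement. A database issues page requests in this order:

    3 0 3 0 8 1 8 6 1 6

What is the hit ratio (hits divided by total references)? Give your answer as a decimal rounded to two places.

0.50

3 -> fault, frames {3}
0 -> fault, frames {3,0}
3 -> hit
0 -> hit
8 -> fault, frames {3,0,8}
1 -> fault, frames {3,0,8,1}
8 -> hit
6 -> fault, evict 8, frames {3,0,1,6}
1 -> hit
6 -> hit
Hits: 5 of 10 references → 5/10 = 0.5000.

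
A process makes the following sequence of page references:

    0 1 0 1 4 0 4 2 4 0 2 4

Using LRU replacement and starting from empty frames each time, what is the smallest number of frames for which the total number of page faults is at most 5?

3

f=1: 12 faults
f=2: 8 faults
f=3: 4 faults
f=4: 4 faults
Smallest f with faults ≤ 5 is 3.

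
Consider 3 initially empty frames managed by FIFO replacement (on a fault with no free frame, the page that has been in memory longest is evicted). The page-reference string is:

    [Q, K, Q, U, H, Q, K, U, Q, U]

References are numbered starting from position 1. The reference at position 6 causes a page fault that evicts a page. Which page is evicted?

pos 1: Q -> fault, frames [Q]
pos 2: K -> fault, frames [Q, K]
pos 3: Q -> hit
pos 4: U -> fault, frames [Q, K, U]
pos 5: H -> fault, evict Q, frames [K, U, H]
pos 6: Q -> fault, evict K, frames [U, H, Q]
At position 6, page K is evicted.

K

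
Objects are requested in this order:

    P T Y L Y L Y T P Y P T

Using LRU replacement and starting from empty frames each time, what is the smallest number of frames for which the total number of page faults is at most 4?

f=1: 12 faults
f=2: 8 faults
f=3: 5 faults
f=4: 4 faults
Smallest f with faults ≤ 4 is 4.

4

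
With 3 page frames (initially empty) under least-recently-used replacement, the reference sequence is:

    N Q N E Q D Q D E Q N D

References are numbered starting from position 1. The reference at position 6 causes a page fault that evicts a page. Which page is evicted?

pos 1: N → miss, frames (N)
pos 2: Q → miss, frames (N Q)
pos 3: N → hit
pos 4: E → miss, frames (Q N E)
pos 5: Q → hit
pos 6: D → miss, evict N, frames (E Q D)
At position 6, page N is evicted.

N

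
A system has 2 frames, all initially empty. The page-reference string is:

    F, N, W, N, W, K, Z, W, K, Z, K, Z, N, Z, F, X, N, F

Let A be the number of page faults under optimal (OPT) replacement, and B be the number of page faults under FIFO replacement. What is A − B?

-3

Under OPT: F F F . . F F . F . . . F . F F . F → 10 faults.
Under FIFO: F F F . . F F F F F . . F . F F F F → 13 faults.
A − B = 10 − 13 = -3.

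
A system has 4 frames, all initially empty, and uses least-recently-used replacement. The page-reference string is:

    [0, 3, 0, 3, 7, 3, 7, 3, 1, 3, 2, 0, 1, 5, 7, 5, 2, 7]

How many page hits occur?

9

0 -> miss, frames [0]
3 -> miss, frames [0, 3]
0 -> hit
3 -> hit
7 -> miss, frames [0, 3, 7]
3 -> hit
7 -> hit
3 -> hit
1 -> miss, frames [0, 7, 3, 1]
3 -> hit
2 -> miss, evict 0, frames [7, 1, 3, 2]
0 -> miss, evict 7, frames [1, 3, 2, 0]
1 -> hit
5 -> miss, evict 3, frames [2, 0, 1, 5]
7 -> miss, evict 2, frames [0, 1, 5, 7]
5 -> hit
2 -> miss, evict 0, frames [1, 7, 5, 2]
7 -> hit
Hits: 9.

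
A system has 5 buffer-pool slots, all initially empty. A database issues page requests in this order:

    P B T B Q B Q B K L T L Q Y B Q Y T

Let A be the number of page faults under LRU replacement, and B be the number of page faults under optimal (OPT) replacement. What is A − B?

Under LRU: F F F . F . . . F F . . . F F . . . → 8 faults.
Under OPT: F F F . F . . . F F . . . F . . . . → 7 faults.
A − B = 8 − 7 = 1.

1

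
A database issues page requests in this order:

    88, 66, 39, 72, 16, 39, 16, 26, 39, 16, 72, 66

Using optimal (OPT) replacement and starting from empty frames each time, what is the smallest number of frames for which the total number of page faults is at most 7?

4

f=1: 12 faults
f=2: 9 faults
f=3: 8 faults
f=4: 7 faults
f=5: 6 faults
f=6: 6 faults
Smallest f with faults ≤ 7 is 4.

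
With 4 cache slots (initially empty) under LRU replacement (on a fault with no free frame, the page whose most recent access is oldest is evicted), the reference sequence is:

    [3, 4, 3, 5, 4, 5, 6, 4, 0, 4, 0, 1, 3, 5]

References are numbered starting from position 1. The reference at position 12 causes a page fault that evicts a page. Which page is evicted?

5

pos 1: 3 -> fault, frames (3)
pos 2: 4 -> fault, frames (3 4)
pos 3: 3 -> hit
pos 4: 5 -> fault, frames (4 3 5)
pos 5: 4 -> hit
pos 6: 5 -> hit
pos 7: 6 -> fault, frames (3 4 5 6)
pos 8: 4 -> hit
pos 9: 0 -> fault, evict 3, frames (5 6 4 0)
pos 10: 4 -> hit
pos 11: 0 -> hit
pos 12: 1 -> fault, evict 5, frames (6 4 0 1)
At position 12, page 5 is evicted.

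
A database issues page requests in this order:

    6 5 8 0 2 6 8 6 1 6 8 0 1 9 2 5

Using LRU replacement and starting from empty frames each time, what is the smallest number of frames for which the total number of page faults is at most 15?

2

f=1: 16 faults
f=2: 14 faults
f=3: 13 faults
f=4: 11 faults
f=5: 9 faults
f=6: 8 faults
f=7: 7 faults
Smallest f with faults ≤ 15 is 2.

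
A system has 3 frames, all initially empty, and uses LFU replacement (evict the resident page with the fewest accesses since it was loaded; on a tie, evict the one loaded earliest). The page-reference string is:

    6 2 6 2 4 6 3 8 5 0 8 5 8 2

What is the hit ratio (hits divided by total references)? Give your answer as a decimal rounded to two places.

6 → miss, frames (6)
2 → miss, frames (6 2)
6 → hit
2 → hit
4 → miss, frames (6 2 4)
6 → hit
3 → miss, evict 4, frames (6 2 3)
8 → miss, evict 3, frames (6 2 8)
5 → miss, evict 8, frames (6 2 5)
0 → miss, evict 5, frames (6 2 0)
8 → miss, evict 0, frames (6 2 8)
5 → miss, evict 8, frames (6 2 5)
8 → miss, evict 5, frames (6 2 8)
2 → hit
Hits: 4 of 14 references → 4/14 = 0.2857.

0.29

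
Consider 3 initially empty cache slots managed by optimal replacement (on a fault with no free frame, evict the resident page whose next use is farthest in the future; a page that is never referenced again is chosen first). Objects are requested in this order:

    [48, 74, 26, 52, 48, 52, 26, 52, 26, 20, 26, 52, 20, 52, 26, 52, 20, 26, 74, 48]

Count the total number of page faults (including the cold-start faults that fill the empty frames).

48: fault, frames [48]
74: fault, frames [48, 74]
26: fault, frames [48, 74, 26]
52: fault, evict 74, frames [48, 26, 52]
48: hit
52: hit
26: hit
52: hit
26: hit
20: fault, evict 48, frames [26, 52, 20]
26: hit
52: hit
20: hit
52: hit
26: hit
52: hit
20: hit
26: hit
74: fault, evict 20, frames [26, 52, 74]
48: fault, evict 74, frames [26, 52, 48]
Page faults: 7.

7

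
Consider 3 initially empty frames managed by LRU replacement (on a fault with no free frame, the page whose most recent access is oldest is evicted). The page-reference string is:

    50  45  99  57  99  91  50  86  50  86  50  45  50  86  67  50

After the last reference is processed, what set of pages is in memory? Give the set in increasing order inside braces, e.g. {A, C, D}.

{50, 67, 86}

50: miss, frames [50]
45: miss, frames [50, 45]
99: miss, frames [50, 45, 99]
57: miss, evict 50, frames [45, 99, 57]
99: hit
91: miss, evict 45, frames [57, 99, 91]
50: miss, evict 57, frames [99, 91, 50]
86: miss, evict 99, frames [91, 50, 86]
50: hit
86: hit
50: hit
45: miss, evict 91, frames [86, 50, 45]
50: hit
86: hit
67: miss, evict 45, frames [50, 86, 67]
50: hit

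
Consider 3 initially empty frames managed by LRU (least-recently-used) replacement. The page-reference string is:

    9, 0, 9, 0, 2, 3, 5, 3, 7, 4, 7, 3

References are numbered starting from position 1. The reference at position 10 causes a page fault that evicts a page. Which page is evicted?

pos 1: 9 -> fault, frames [9]
pos 2: 0 -> fault, frames [9, 0]
pos 3: 9 -> hit
pos 4: 0 -> hit
pos 5: 2 -> fault, frames [9, 0, 2]
pos 6: 3 -> fault, evict 9, frames [0, 2, 3]
pos 7: 5 -> fault, evict 0, frames [2, 3, 5]
pos 8: 3 -> hit
pos 9: 7 -> fault, evict 2, frames [5, 3, 7]
pos 10: 4 -> fault, evict 5, frames [3, 7, 4]
At position 10, page 5 is evicted.

5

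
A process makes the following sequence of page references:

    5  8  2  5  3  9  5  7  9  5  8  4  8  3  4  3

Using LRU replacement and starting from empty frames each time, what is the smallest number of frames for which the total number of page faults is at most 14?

2

f=1: 16 faults
f=2: 14 faults
f=3: 9 faults
f=4: 9 faults
f=5: 9 faults
f=6: 7 faults
f=7: 7 faults
Smallest f with faults ≤ 14 is 2.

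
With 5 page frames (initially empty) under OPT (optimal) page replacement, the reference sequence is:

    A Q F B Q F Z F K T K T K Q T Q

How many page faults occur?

7

A: fault, frames [A]
Q: fault, frames [A, Q]
F: fault, frames [A, Q, F]
B: fault, frames [A, Q, F, B]
Q: hit
F: hit
Z: fault, frames [A, Q, F, B, Z]
F: hit
K: fault, evict Z, frames [A, Q, F, B, K]
T: fault, evict B, frames [A, Q, F, K, T]
K: hit
T: hit
K: hit
Q: hit
T: hit
Q: hit
Page faults: 7.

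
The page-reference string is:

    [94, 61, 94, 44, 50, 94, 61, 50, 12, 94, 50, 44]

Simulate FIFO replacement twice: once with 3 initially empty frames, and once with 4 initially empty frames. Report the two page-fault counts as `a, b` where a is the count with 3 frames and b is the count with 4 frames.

3 frames: F F . F F F F . F . F F → 9 faults.
4 frames: F F . F F . . . F F . . → 6 faults.
6 < 9: adding a frame reduced faults, as is typical.

9, 6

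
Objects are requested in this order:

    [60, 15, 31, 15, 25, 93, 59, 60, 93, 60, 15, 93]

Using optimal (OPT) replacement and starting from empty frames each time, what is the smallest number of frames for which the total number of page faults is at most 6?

f=1: 12 faults
f=2: 8 faults
f=3: 7 faults
f=4: 6 faults
f=5: 6 faults
f=6: 6 faults
Smallest f with faults ≤ 6 is 4.

4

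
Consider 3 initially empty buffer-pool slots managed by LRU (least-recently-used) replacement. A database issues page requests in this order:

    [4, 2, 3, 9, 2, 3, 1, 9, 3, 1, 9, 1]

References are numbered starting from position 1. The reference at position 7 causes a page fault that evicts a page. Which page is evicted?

9

pos 1: 4 → miss, frames [4]
pos 2: 2 → miss, frames [4, 2]
pos 3: 3 → miss, frames [4, 2, 3]
pos 4: 9 → miss, evict 4, frames [2, 3, 9]
pos 5: 2 → hit
pos 6: 3 → hit
pos 7: 1 → miss, evict 9, frames [2, 3, 1]
At position 7, page 9 is evicted.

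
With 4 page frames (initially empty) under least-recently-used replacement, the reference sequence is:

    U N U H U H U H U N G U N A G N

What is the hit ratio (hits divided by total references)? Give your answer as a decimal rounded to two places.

U -> miss, frames {U}
N -> miss, frames {U,N}
U -> hit
H -> miss, frames {N,U,H}
U -> hit
H -> hit
U -> hit
H -> hit
U -> hit
N -> hit
G -> miss, frames {H,U,N,G}
U -> hit
N -> hit
A -> miss, evict H, frames {G,U,N,A}
G -> hit
N -> hit
Hits: 11 of 16 references → 11/16 = 0.6875.

0.69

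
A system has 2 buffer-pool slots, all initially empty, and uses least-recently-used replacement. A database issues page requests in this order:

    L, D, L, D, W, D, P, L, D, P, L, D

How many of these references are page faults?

9

L: miss, frames {L}
D: miss, frames {L,D}
L: hit
D: hit
W: miss, evict L, frames {D,W}
D: hit
P: miss, evict W, frames {D,P}
L: miss, evict D, frames {P,L}
D: miss, evict P, frames {L,D}
P: miss, evict L, frames {D,P}
L: miss, evict D, frames {P,L}
D: miss, evict P, frames {L,D}
Page faults: 9.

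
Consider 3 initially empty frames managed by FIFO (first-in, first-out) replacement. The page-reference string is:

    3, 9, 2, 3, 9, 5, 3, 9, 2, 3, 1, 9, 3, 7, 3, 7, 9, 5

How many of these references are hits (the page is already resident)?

3 → fault, frames (3)
9 → fault, frames (3 9)
2 → fault, frames (3 9 2)
3 → hit
9 → hit
5 → fault, evict 3, frames (9 2 5)
3 → fault, evict 9, frames (2 5 3)
9 → fault, evict 2, frames (5 3 9)
2 → fault, evict 5, frames (3 9 2)
3 → hit
1 → fault, evict 3, frames (9 2 1)
9 → hit
3 → fault, evict 9, frames (2 1 3)
7 → fault, evict 2, frames (1 3 7)
3 → hit
7 → hit
9 → fault, evict 1, frames (3 7 9)
5 → fault, evict 3, frames (7 9 5)
Hits: 6.

6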